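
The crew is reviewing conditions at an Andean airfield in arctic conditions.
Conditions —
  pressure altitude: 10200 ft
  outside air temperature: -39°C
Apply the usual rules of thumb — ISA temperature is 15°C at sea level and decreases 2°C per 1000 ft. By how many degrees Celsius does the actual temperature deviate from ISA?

ISA-33.6°C

ISA temperature at 10200 ft = 15 − 2 × (10200/1000) = -5.4°C.
Deviation = OAT − ISA = -39 − (-5.4) = -33.6°C.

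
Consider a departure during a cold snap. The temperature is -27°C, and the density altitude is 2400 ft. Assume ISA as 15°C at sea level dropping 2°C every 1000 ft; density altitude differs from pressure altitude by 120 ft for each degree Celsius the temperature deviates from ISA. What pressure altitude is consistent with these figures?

6000 ft

DA = PA + 120 × (OAT − (15 − 2·PA/1000)) = PA + 120·OAT − 1800 + 0.24·PA = 1.24·PA + 120·OAT − 1800.
So 1.24·PA = 2400 − 120 × (-27) + 1800 = 7440.
PA = 7440 / 1.24 = 6000 ft.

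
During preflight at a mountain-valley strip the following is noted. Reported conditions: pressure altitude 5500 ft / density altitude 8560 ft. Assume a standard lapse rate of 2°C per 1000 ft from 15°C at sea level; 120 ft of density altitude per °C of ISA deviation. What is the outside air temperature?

29.5°C

Density altitude − pressure altitude = 8560 − 5500 = +3060 ft.
At 120 ft/°C that is an ISA deviation of 3060/120 = +25.5°C.
ISA temperature at 5500 ft = 15 − 2 × (5500/1000) = 4°C.
OAT = ISA + deviation = 4 + (+25.5) = 29.5°C.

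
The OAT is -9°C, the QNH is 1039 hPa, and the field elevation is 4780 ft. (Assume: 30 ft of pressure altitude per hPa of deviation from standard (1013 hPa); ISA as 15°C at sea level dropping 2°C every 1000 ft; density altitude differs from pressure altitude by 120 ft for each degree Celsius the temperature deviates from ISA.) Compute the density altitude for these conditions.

Pressure altitude = 4780 + (1013 − 1039) × 30 = 4780 + (-780) = 4000 ft.
ISA temperature at 4000 ft = 15 − 2 × (4000/1000) = 7°C.
ISA deviation = -9 − 7 = -16°C.
Density altitude = 4000 + 120 × (-16) = 2080 ft.

2080 ft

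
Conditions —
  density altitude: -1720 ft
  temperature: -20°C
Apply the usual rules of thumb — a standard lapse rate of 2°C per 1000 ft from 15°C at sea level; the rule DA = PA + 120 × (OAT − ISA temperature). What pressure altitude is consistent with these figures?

DA = PA + 120 × (OAT − (15 − 2·PA/1000)) = PA + 120·OAT − 1800 + 0.24·PA = 1.24·PA + 120·OAT − 1800.
So 1.24·PA = -1720 − 120 × (-20) + 1800 = 2480.
PA = 2480 / 1.24 = 2000 ft.

2000 ft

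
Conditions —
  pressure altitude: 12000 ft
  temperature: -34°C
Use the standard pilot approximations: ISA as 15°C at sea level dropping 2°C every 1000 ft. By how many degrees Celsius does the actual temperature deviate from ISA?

ISA-25°C

ISA temperature at 12000 ft = 15 − 2 × (12000/1000) = -9°C.
Deviation = OAT − ISA = -34 − (-9) = -25°C.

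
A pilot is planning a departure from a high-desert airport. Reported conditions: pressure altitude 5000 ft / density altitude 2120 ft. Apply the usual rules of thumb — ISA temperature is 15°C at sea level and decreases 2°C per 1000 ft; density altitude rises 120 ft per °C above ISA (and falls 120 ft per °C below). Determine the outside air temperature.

-19°C

Density altitude − pressure altitude = 2120 − 5000 = -2880 ft.
At 120 ft/°C that is an ISA deviation of -2880/120 = -24°C.
ISA temperature at 5000 ft = 15 − 2 × (5000/1000) = 5°C.
OAT = ISA + deviation = 5 + (-24) = -19°C.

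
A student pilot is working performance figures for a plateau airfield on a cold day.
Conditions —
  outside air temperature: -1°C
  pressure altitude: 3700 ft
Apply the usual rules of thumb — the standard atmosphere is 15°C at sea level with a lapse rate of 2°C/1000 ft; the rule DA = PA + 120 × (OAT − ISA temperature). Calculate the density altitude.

ISA temperature at 3700 ft = 15 − 2 × (3700/1000) = 7.6°C.
ISA deviation = -1 − 7.6 = -8.6°C.
Density altitude = 3700 + 120 × (-8.6) = 3700 + (-1032) = 2668 ft.

2668 ft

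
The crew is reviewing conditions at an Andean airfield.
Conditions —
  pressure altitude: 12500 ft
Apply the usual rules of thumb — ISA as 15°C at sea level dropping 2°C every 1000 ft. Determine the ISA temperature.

ISA temperature = 15 − 2 × (12500/1000) = 15 − 25 = -10°C.

-10°C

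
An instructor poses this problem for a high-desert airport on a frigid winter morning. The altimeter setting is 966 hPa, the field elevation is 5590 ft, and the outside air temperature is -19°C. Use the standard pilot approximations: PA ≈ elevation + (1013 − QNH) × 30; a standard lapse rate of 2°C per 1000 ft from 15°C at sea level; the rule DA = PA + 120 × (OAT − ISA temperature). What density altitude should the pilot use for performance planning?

Pressure altitude = 5590 + (1013 − 966) × 30 = 5590 + (+1410) = 7000 ft.
ISA temperature at 7000 ft = 15 − 2 × (7000/1000) = 1°C.
ISA deviation = -19 − 1 = -20°C.
Density altitude = 7000 + 120 × (-20) = 4600 ft.

4600 ft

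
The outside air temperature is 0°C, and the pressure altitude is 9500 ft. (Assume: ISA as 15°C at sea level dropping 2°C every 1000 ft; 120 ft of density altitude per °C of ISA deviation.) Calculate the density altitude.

9980 ft

ISA temperature at 9500 ft = 15 − 2 × (9500/1000) = -4°C.
ISA deviation = 0 − (-4) = +4°C.
Density altitude = 9500 + 120 × (4) = 9500 + (+480) = 9980 ft.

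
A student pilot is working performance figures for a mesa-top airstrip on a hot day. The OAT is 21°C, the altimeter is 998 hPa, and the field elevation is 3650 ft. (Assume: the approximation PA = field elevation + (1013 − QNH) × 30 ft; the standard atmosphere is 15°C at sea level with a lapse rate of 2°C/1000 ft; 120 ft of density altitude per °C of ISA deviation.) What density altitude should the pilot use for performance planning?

Pressure altitude = 3650 + (1013 − 998) × 30 = 3650 + (+450) = 4100 ft.
ISA temperature at 4100 ft = 15 − 2 × (4100/1000) = 6.8°C.
ISA deviation = 21 − 6.8 = +14.2°C.
Density altitude = 4100 + 120 × (14.2) = 5804 ft.

5804 ft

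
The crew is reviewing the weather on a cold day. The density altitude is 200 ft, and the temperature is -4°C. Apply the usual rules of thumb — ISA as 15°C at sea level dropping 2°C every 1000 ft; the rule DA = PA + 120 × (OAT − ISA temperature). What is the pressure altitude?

DA = PA + 120 × (OAT − (15 − 2·PA/1000)) = PA + 120·OAT − 1800 + 0.24·PA = 1.24·PA + 120·OAT − 1800.
So 1.24·PA = 200 − 120 × (-4) + 1800 = 2480.
PA = 2480 / 1.24 = 2000 ft.

2000 ft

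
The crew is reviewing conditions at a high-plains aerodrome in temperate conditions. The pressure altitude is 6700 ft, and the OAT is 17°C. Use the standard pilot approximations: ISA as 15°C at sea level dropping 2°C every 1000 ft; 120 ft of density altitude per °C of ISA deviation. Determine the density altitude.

ISA temperature at 6700 ft = 15 − 2 × (6700/1000) = 1.6°C.
ISA deviation = 17 − 1.6 = +15.4°C.
Density altitude = 6700 + 120 × (15.4) = 6700 + (+1848) = 8548 ft.

8548 ft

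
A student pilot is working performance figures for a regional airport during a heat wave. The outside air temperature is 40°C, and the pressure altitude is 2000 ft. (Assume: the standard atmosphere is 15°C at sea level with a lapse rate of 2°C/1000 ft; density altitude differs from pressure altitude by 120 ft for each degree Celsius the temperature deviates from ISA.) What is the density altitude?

ISA temperature at 2000 ft = 15 − 2 × (2000/1000) = 11°C.
ISA deviation = 40 − 11 = +29°C.
Density altitude = 2000 + 120 × (29) = 2000 + (+3480) = 5480 ft.

5480 ft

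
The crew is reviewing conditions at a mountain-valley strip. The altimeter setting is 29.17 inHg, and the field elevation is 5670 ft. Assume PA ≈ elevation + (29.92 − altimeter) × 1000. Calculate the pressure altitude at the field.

6420 ft

Pressure correction = (29.92 − 29.17) × 1000 = +750 ft.
Pressure altitude = 5670 + (+750) = 6420 ft.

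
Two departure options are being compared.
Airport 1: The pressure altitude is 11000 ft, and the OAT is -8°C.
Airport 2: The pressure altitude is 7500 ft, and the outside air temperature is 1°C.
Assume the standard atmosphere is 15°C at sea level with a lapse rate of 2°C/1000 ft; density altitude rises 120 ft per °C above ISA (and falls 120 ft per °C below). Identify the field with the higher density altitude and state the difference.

Airport 1: ISA temp = -7°C, deviation -1°C, DA = 11000 + 120 × (-1) = 10880 ft.
Airport 2: ISA temp = 0°C, deviation +1°C, DA = 7500 + 120 × 1 = 7620 ft.
Airport 1 is higher by 10880 − 7620 = 3260 ft.

Airport 1 by 3260 ft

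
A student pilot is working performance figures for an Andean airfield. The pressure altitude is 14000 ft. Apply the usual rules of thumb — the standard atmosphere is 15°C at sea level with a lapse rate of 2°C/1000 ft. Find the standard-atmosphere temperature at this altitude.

-13°C

ISA temperature = 15 − 2 × (14000/1000) = 15 − 28 = -13°C.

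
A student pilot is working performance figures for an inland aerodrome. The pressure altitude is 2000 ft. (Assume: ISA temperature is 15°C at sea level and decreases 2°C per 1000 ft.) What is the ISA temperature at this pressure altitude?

ISA temperature = 15 − 2 × (2000/1000) = 15 − 4 = 11°C.

11°C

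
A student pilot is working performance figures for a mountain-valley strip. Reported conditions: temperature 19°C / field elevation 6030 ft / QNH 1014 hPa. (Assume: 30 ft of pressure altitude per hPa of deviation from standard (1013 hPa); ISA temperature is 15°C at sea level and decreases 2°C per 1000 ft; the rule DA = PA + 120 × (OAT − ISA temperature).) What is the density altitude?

Pressure altitude = 6030 + (1013 − 1014) × 30 = 6030 + (-30) = 6000 ft.
ISA temperature at 6000 ft = 15 − 2 × (6000/1000) = 3°C.
ISA deviation = 19 − 3 = +16°C.
Density altitude = 6000 + 120 × (16) = 7920 ft.

7920 ft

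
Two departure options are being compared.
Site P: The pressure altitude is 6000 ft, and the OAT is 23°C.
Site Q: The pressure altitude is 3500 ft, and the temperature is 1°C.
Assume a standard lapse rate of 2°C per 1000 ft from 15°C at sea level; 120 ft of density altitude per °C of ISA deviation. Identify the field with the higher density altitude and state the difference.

Site P by 5740 ft

Site P: ISA temp = 3°C, deviation +20°C, DA = 6000 + 120 × 20 = 8400 ft.
Site Q: ISA temp = 8°C, deviation -7°C, DA = 3500 + 120 × (-7) = 2660 ft.
Site P is higher by 8400 − 2660 = 5740 ft.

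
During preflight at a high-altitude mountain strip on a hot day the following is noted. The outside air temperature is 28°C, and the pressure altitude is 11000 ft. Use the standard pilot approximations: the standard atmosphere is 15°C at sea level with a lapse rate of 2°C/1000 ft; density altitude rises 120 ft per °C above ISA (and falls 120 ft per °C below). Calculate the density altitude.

15200 ft

ISA temperature at 11000 ft = 15 − 2 × (11000/1000) = -7°C.
ISA deviation = 28 − (-7) = +35°C.
Density altitude = 11000 + 120 × (35) = 11000 + (+4200) = 15200 ft.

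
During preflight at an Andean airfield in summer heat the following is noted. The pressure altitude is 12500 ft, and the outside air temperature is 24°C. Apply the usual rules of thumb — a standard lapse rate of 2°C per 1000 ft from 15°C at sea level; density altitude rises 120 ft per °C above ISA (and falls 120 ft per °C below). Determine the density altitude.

ISA temperature at 12500 ft = 15 − 2 × (12500/1000) = -10°C.
ISA deviation = 24 − (-10) = +34°C.
Density altitude = 12500 + 120 × (34) = 12500 + (+4080) = 16580 ft.

16580 ft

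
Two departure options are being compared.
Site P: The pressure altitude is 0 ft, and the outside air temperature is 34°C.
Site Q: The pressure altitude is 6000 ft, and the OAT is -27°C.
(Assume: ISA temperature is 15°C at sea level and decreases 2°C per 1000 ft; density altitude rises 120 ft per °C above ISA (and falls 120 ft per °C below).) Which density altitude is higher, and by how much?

Site Q by 120 ft

Site P: ISA temp = 15°C, deviation +19°C, DA = 0 + 120 × 19 = 2280 ft.
Site Q: ISA temp = 3°C, deviation -30°C, DA = 6000 + 120 × (-30) = 2400 ft.
Site Q is higher by 2400 − 2280 = 120 ft.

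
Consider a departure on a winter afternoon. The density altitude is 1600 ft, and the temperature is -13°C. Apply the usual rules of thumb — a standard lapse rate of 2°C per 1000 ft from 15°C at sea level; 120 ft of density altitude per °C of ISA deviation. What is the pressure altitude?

DA = PA + 120 × (OAT − (15 − 2·PA/1000)) = PA + 120·OAT − 1800 + 0.24·PA = 1.24·PA + 120·OAT − 1800.
So 1.24·PA = 1600 − 120 × (-13) + 1800 = 4960.
PA = 4960 / 1.24 = 4000 ft.

4000 ft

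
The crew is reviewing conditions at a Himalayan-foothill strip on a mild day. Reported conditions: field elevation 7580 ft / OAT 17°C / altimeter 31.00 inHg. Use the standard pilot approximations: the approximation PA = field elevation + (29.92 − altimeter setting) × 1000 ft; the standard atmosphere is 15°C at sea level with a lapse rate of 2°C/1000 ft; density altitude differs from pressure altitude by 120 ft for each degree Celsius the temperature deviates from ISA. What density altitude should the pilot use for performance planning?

Pressure altitude = 7580 + (29.92 − 31.00) × 1000 = 7580 + (-1080) = 6500 ft.
ISA temperature at 6500 ft = 15 − 2 × (6500/1000) = 2°C.
ISA deviation = 17 − 2 = +15°C.
Density altitude = 6500 + 120 × (15) = 8300 ft.

8300 ft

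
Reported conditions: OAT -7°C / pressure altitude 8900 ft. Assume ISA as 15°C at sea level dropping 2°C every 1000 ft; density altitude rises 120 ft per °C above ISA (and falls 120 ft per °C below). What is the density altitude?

8396 ft

ISA temperature at 8900 ft = 15 − 2 × (8900/1000) = -2.8°C.
ISA deviation = -7 − (-2.8) = -4.2°C.
Density altitude = 8900 + 120 × (-4.2) = 8900 + (-504) = 8396 ft.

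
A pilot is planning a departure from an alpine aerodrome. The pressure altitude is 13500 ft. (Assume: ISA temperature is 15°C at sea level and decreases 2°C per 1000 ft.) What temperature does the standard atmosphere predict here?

ISA temperature = 15 − 2 × (13500/1000) = 15 − 27 = -12°C.

-12°C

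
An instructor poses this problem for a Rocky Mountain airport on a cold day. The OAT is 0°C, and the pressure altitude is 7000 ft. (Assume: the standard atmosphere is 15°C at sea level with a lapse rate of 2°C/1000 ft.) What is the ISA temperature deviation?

ISA temperature at 7000 ft = 15 − 2 × (7000/1000) = 1°C.
Deviation = OAT − ISA = 0 − 1 = -1°C.

ISA-1°C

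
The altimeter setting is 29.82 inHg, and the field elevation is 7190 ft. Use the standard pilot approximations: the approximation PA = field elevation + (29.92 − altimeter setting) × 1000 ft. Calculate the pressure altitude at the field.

Pressure correction = (29.92 − 29.82) × 1000 = +100 ft.
Pressure altitude = 7190 + (+100) = 7290 ft.

7290 ft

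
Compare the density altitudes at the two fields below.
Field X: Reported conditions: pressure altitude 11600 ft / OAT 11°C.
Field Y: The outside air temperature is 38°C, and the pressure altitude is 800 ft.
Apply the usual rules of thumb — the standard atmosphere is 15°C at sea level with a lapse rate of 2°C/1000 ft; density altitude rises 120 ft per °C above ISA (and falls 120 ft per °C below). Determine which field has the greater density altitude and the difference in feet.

Field X by 10152 ft

Field X: ISA temp = -8.2°C, deviation +19.2°C, DA = 11600 + 120 × 19.2 = 13904 ft.
Field Y: ISA temp = 13.4°C, deviation +24.6°C, DA = 800 + 120 × 24.6 = 3752 ft.
Field X is higher by 13904 − 3752 = 10152 ft.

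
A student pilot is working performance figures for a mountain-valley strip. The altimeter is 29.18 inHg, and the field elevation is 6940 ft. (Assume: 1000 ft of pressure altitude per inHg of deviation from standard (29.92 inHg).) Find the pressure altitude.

7680 ft

Pressure correction = (29.92 − 29.18) × 1000 = +740 ft.
Pressure altitude = 6940 + (+740) = 7680 ft.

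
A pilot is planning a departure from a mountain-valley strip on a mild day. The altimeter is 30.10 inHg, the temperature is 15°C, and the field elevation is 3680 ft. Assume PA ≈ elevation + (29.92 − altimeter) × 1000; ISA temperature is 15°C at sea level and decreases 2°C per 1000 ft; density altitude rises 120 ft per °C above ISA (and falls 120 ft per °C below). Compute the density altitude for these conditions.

4340 ft

Pressure altitude = 3680 + (29.92 − 30.10) × 1000 = 3680 + (-180) = 3500 ft.
ISA temperature at 3500 ft = 15 − 2 × (3500/1000) = 8°C.
ISA deviation = 15 − 8 = +7°C.
Density altitude = 3500 + 120 × (7) = 4340 ft.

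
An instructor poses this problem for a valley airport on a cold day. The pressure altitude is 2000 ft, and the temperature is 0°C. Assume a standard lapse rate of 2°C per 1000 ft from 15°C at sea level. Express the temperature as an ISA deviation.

ISA temperature at 2000 ft = 15 − 2 × (2000/1000) = 11°C.
Deviation = OAT − ISA = 0 − 11 = -11°C.

ISA-11°C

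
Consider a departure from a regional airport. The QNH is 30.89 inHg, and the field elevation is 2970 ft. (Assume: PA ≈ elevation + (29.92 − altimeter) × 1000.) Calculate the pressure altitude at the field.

2000 ft

Pressure correction = (29.92 − 30.89) × 1000 = -970 ft.
Pressure altitude = 2970 + (-970) = 2000 ft.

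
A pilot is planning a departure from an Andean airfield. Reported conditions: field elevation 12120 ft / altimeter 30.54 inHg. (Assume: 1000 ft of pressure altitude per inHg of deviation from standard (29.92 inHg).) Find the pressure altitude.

11500 ft

Pressure correction = (29.92 − 30.54) × 1000 = -620 ft.
Pressure altitude = 12120 + (-620) = 11500 ft.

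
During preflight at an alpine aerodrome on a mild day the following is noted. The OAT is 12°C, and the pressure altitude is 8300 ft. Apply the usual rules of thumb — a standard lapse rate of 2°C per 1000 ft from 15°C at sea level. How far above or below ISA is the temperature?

ISA+13.6°C

ISA temperature at 8300 ft = 15 − 2 × (8300/1000) = -1.6°C.
Deviation = OAT − ISA = 12 − (-1.6) = +13.6°C.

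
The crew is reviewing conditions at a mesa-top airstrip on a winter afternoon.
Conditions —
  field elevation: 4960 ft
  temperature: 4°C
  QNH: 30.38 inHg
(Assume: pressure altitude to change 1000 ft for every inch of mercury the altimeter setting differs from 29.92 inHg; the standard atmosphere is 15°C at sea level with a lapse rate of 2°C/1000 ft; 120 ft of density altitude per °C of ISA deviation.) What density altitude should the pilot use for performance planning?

4260 ft

Pressure altitude = 4960 + (29.92 − 30.38) × 1000 = 4960 + (-460) = 4500 ft.
ISA temperature at 4500 ft = 15 − 2 × (4500/1000) = 6°C.
ISA deviation = 4 − 6 = -2°C.
Density altitude = 4500 + 120 × (-2) = 4260 ft.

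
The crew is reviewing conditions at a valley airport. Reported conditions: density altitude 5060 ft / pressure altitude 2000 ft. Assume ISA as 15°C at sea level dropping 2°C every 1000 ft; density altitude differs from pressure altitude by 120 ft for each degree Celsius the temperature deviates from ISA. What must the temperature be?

Density altitude − pressure altitude = 5060 − 2000 = +3060 ft.
At 120 ft/°C that is an ISA deviation of 3060/120 = +25.5°C.
ISA temperature at 2000 ft = 15 − 2 × (2000/1000) = 11°C.
OAT = ISA + deviation = 11 + (+25.5) = 36.5°C.

36.5°C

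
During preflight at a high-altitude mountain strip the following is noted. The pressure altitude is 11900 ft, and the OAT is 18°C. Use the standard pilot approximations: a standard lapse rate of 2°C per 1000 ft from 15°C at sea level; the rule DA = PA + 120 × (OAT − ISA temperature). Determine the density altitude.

15116 ft

ISA temperature at 11900 ft = 15 − 2 × (11900/1000) = -8.8°C.
ISA deviation = 18 − (-8.8) = +26.8°C.
Density altitude = 11900 + 120 × (26.8) = 11900 + (+3216) = 15116 ft.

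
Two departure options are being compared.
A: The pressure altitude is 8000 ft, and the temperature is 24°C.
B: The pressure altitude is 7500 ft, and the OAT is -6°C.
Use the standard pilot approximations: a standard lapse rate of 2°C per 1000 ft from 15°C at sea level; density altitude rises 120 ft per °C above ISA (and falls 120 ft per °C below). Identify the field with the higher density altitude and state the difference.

A by 4220 ft

A: ISA temp = -1°C, deviation +25°C, DA = 8000 + 120 × 25 = 11000 ft.
B: ISA temp = 0°C, deviation -6°C, DA = 7500 + 120 × (-6) = 6780 ft.
A is higher by 11000 − 6780 = 4220 ft.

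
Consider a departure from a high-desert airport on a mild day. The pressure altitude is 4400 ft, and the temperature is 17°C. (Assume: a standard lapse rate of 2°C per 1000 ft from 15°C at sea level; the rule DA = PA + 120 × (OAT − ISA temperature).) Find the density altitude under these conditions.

ISA temperature at 4400 ft = 15 − 2 × (4400/1000) = 6.2°C.
ISA deviation = 17 − 6.2 = +10.8°C.
Density altitude = 4400 + 120 × (10.8) = 4400 + (+1296) = 5696 ft.

5696 ft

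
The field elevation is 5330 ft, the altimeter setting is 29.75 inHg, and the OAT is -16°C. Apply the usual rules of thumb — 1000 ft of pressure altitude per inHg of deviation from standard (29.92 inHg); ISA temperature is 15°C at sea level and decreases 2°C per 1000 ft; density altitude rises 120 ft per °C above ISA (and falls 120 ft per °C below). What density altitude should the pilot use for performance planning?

Pressure altitude = 5330 + (29.92 − 29.75) × 1000 = 5330 + (+170) = 5500 ft.
ISA temperature at 5500 ft = 15 − 2 × (5500/1000) = 4°C.
ISA deviation = -16 − 4 = -20°C.
Density altitude = 5500 + 120 × (-20) = 3100 ft.

3100 ft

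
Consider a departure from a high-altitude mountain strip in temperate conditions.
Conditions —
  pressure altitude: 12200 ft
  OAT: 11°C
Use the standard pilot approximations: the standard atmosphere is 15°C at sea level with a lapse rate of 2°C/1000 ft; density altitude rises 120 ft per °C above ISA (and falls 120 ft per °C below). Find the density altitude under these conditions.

ISA temperature at 12200 ft = 15 − 2 × (12200/1000) = -9.4°C.
ISA deviation = 11 − (-9.4) = +20.4°C.
Density altitude = 12200 + 120 × (20.4) = 12200 + (+2448) = 14648 ft.

14648 ft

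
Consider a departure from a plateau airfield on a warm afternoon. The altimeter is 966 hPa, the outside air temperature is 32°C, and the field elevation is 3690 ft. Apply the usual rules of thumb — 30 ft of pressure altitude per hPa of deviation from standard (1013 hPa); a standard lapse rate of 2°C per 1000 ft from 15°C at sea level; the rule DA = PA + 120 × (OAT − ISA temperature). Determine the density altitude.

Pressure altitude = 3690 + (1013 − 966) × 30 = 3690 + (+1410) = 5100 ft.
ISA temperature at 5100 ft = 15 − 2 × (5100/1000) = 4.8°C.
ISA deviation = 32 − 4.8 = +27.2°C.
Density altitude = 5100 + 120 × (27.2) = 8364 ft.

8364 ft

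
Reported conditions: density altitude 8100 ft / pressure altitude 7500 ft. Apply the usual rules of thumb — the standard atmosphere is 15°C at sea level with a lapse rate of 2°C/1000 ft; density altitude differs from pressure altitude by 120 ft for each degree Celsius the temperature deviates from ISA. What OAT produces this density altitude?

Density altitude − pressure altitude = 8100 − 7500 = +600 ft.
At 120 ft/°C that is an ISA deviation of 600/120 = +5°C.
ISA temperature at 7500 ft = 15 − 2 × (7500/1000) = 0°C.
OAT = ISA + deviation = 0 + (+5) = 5°C.

5°C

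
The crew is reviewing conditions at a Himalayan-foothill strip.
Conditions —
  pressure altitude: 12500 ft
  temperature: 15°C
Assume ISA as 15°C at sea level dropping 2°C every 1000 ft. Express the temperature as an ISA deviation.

ISA+25°C

ISA temperature at 12500 ft = 15 − 2 × (12500/1000) = -10°C.
Deviation = OAT − ISA = 15 − (-10) = +25°C.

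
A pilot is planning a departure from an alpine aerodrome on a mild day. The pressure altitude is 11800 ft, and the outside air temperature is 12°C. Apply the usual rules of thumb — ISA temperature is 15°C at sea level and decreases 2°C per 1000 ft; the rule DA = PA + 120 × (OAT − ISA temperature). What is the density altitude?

14272 ft

ISA temperature at 11800 ft = 15 − 2 × (11800/1000) = -8.6°C.
ISA deviation = 12 − (-8.6) = +20.6°C.
Density altitude = 11800 + 120 × (20.6) = 11800 + (+2472) = 14272 ft.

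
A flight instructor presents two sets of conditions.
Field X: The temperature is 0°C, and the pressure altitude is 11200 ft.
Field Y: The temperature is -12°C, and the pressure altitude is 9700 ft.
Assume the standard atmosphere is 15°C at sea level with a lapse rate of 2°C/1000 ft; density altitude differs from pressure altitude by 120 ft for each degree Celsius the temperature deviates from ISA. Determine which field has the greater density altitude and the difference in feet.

Field X: ISA temp = -7.4°C, deviation +7.4°C, DA = 11200 + 120 × 7.4 = 12088 ft.
Field Y: ISA temp = -4.4°C, deviation -7.6°C, DA = 9700 + 120 × (-7.6) = 8788 ft.
Field X is higher by 12088 − 8788 = 3300 ft.

Field X by 3300 ft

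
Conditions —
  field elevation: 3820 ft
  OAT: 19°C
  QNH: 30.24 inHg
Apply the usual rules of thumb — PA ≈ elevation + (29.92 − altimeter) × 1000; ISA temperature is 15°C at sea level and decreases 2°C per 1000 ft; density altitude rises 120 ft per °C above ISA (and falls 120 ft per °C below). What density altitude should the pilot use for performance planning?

Pressure altitude = 3820 + (29.92 − 30.24) × 1000 = 3820 + (-320) = 3500 ft.
ISA temperature at 3500 ft = 15 − 2 × (3500/1000) = 8°C.
ISA deviation = 19 − 8 = +11°C.
Density altitude = 3500 + 120 × (11) = 4820 ft.

4820 ft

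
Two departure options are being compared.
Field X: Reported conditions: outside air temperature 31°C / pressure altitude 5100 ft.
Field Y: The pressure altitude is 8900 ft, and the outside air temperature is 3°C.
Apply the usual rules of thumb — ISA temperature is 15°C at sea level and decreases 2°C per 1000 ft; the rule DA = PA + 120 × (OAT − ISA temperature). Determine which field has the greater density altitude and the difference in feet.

Field X: ISA temp = 4.8°C, deviation +26.2°C, DA = 5100 + 120 × 26.2 = 8244 ft.
Field Y: ISA temp = -2.8°C, deviation +5.8°C, DA = 8900 + 120 × 5.8 = 9596 ft.
Field Y is higher by 9596 − 8244 = 1352 ft.

Field Y by 1352 ft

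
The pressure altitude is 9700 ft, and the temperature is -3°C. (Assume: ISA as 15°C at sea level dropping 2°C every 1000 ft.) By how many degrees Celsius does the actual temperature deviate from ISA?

ISA+1.4°C

ISA temperature at 9700 ft = 15 − 2 × (9700/1000) = -4.4°C.
Deviation = OAT − ISA = -3 − (-4.4) = +1.4°C.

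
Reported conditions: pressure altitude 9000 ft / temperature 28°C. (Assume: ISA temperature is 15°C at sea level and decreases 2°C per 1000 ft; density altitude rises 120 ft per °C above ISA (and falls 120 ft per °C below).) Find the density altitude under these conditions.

ISA temperature at 9000 ft = 15 − 2 × (9000/1000) = -3°C.
ISA deviation = 28 − (-3) = +31°C.
Density altitude = 9000 + 120 × (31) = 9000 + (+3720) = 12720 ft.

12720 ft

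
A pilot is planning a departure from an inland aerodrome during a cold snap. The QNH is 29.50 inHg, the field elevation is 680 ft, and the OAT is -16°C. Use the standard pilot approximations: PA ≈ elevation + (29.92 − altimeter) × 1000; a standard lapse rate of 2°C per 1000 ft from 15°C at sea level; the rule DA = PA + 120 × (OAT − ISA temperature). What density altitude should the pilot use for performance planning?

-2356 ft

Pressure altitude = 680 + (29.92 − 29.50) × 1000 = 680 + (+420) = 1100 ft.
ISA temperature at 1100 ft = 15 − 2 × (1100/1000) = 12.8°C.
ISA deviation = -16 − 12.8 = -28.8°C.
Density altitude = 1100 + 120 × (-28.8) = -2356 ft.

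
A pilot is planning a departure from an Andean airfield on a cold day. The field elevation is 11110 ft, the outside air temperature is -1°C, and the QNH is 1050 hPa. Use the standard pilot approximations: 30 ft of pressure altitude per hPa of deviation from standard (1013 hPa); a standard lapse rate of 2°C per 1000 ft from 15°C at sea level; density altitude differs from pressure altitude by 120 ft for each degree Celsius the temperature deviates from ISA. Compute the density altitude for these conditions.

10480 ft

Pressure altitude = 11110 + (1013 − 1050) × 30 = 11110 + (-1110) = 10000 ft.
ISA temperature at 10000 ft = 15 − 2 × (10000/1000) = -5°C.
ISA deviation = -1 − (-5) = +4°C.
Density altitude = 10000 + 120 × (4) = 10480 ft.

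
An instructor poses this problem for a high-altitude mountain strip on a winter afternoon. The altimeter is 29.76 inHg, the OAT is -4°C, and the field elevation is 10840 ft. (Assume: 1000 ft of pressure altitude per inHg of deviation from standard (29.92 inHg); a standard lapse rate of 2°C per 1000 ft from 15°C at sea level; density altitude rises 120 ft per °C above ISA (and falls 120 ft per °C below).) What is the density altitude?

Pressure altitude = 10840 + (29.92 − 29.76) × 1000 = 10840 + (+160) = 11000 ft.
ISA temperature at 11000 ft = 15 − 2 × (11000/1000) = -7°C.
ISA deviation = -4 − (-7) = +3°C.
Density altitude = 11000 + 120 × (3) = 11360 ft.

11360 ft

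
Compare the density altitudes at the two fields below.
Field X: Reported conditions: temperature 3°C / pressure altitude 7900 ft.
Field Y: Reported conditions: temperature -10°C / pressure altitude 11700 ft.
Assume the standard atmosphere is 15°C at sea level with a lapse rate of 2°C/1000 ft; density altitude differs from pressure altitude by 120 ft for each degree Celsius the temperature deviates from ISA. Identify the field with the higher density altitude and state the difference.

Field Y by 3152 ft

Field X: ISA temp = -0.8°C, deviation +3.8°C, DA = 7900 + 120 × 3.8 = 8356 ft.
Field Y: ISA temp = -8.4°C, deviation -1.6°C, DA = 11700 + 120 × (-1.6) = 11508 ft.
Field Y is higher by 11508 − 8356 = 3152 ft.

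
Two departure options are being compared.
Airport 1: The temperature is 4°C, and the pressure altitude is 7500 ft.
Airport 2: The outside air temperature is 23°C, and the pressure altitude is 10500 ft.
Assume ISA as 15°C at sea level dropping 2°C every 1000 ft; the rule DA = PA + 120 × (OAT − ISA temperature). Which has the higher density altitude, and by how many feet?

Airport 2 by 6000 ft

Airport 1: ISA temp = 0°C, deviation +4°C, DA = 7500 + 120 × 4 = 7980 ft.
Airport 2: ISA temp = -6°C, deviation +29°C, DA = 10500 + 120 × 29 = 13980 ft.
Airport 2 is higher by 13980 − 7980 = 6000 ft.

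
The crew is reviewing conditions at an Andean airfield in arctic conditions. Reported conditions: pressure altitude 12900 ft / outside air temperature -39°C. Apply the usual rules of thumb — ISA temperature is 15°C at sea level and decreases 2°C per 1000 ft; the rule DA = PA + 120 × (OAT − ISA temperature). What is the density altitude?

ISA temperature at 12900 ft = 15 − 2 × (12900/1000) = -10.8°C.
ISA deviation = -39 − (-10.8) = -28.2°C.
Density altitude = 12900 + 120 × (-28.2) = 12900 + (-3384) = 9516 ft.

9516 ft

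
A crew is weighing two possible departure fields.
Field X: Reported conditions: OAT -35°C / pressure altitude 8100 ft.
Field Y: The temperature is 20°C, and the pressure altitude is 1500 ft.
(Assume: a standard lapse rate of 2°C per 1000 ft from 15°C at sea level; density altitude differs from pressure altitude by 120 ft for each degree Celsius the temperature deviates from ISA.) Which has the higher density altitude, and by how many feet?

Field X: ISA temp = -1.2°C, deviation -33.8°C, DA = 8100 + 120 × (-33.8) = 4044 ft.
Field Y: ISA temp = 12°C, deviation +8°C, DA = 1500 + 120 × 8 = 2460 ft.
Field X is higher by 4044 − 2460 = 1584 ft.

Field X by 1584 ft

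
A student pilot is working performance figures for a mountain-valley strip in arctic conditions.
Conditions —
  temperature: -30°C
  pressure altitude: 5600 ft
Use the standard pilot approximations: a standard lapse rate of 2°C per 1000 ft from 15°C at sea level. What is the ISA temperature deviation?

ISA-33.8°C

ISA temperature at 5600 ft = 15 − 2 × (5600/1000) = 3.8°C.
Deviation = OAT − ISA = -30 − 3.8 = -33.8°C.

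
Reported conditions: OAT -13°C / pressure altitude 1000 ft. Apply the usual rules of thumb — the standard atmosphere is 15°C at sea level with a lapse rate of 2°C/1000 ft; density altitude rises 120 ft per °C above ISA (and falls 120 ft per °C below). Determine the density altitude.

ISA temperature at 1000 ft = 15 − 2 × (1000/1000) = 13°C.
ISA deviation = -13 − 13 = -26°C.
Density altitude = 1000 + 120 × (-26) = 1000 + (-3120) = -2120 ft.

-2120 ft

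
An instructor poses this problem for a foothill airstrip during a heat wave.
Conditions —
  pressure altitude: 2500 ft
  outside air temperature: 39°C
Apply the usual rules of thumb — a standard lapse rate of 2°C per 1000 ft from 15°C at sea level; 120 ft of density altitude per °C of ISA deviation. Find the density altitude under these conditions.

5980 ft

ISA temperature at 2500 ft = 15 − 2 × (2500/1000) = 10°C.
ISA deviation = 39 − 10 = +29°C.
Density altitude = 2500 + 120 × (29) = 2500 + (+3480) = 5980 ft.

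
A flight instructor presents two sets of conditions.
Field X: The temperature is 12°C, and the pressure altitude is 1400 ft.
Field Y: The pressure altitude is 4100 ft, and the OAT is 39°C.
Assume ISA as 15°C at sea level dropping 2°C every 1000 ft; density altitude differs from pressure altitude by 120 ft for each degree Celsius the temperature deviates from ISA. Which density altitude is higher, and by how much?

Field Y by 6588 ft

Field X: ISA temp = 12.2°C, deviation -0.2°C, DA = 1400 + 120 × (-0.2) = 1376 ft.
Field Y: ISA temp = 6.8°C, deviation +32.2°C, DA = 4100 + 120 × 32.2 = 7964 ft.
Field Y is higher by 7964 − 1376 = 6588 ft.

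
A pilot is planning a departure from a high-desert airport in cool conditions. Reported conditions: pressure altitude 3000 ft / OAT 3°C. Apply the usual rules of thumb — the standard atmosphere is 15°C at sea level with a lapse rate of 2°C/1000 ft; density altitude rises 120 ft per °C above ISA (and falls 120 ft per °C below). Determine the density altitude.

2280 ft

ISA temperature at 3000 ft = 15 − 2 × (3000/1000) = 9°C.
ISA deviation = 3 − 9 = -6°C.
Density altitude = 3000 + 120 × (-6) = 3000 + (-720) = 2280 ft.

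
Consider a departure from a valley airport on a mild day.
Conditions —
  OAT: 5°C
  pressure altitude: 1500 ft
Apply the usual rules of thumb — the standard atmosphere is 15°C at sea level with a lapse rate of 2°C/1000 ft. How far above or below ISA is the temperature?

ISA temperature at 1500 ft = 15 − 2 × (1500/1000) = 12°C.
Deviation = OAT − ISA = 5 − 12 = -7°C.

ISA-7°C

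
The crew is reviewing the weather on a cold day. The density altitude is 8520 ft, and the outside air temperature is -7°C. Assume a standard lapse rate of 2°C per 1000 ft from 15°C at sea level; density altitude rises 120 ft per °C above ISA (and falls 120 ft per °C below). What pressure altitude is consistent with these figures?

9000 ft

DA = PA + 120 × (OAT − (15 − 2·PA/1000)) = PA + 120·OAT − 1800 + 0.24·PA = 1.24·PA + 120·OAT − 1800.
So 1.24·PA = 8520 − 120 × (-7) + 1800 = 11160.
PA = 11160 / 1.24 = 9000 ft.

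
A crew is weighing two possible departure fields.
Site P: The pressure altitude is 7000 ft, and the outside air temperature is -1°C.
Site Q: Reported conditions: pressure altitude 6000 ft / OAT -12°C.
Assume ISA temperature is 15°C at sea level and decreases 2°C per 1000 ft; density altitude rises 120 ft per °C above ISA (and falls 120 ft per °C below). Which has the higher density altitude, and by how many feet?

Site P by 2560 ft

Site P: ISA temp = 1°C, deviation -2°C, DA = 7000 + 120 × (-2) = 6760 ft.
Site Q: ISA temp = 3°C, deviation -15°C, DA = 6000 + 120 × (-15) = 4200 ft.
Site P is higher by 6760 − 4200 = 2560 ft.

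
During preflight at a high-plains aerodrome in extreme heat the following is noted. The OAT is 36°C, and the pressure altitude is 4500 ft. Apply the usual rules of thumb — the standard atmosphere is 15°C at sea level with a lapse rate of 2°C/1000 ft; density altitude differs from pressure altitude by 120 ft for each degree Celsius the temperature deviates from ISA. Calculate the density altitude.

ISA temperature at 4500 ft = 15 − 2 × (4500/1000) = 6°C.
ISA deviation = 36 − 6 = +30°C.
Density altitude = 4500 + 120 × (30) = 4500 + (+3600) = 8100 ft.

8100 ft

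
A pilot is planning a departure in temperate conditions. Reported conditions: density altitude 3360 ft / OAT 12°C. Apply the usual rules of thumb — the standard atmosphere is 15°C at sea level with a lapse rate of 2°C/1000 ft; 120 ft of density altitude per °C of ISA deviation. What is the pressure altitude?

3000 ft

DA = PA + 120 × (OAT − (15 − 2·PA/1000)) = PA + 120·OAT − 1800 + 0.24·PA = 1.24·PA + 120·OAT − 1800.
So 1.24·PA = 3360 − 120 × 12 + 1800 = 3720.
PA = 3720 / 1.24 = 3000 ft.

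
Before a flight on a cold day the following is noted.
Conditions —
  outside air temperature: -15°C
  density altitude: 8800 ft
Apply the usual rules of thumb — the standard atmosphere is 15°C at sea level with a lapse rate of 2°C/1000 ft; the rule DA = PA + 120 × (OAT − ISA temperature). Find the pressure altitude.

DA = PA + 120 × (OAT − (15 − 2·PA/1000)) = PA + 120·OAT − 1800 + 0.24·PA = 1.24·PA + 120·OAT − 1800.
So 1.24·PA = 8800 − 120 × (-15) + 1800 = 12400.
PA = 12400 / 1.24 = 10000 ft.

10000 ft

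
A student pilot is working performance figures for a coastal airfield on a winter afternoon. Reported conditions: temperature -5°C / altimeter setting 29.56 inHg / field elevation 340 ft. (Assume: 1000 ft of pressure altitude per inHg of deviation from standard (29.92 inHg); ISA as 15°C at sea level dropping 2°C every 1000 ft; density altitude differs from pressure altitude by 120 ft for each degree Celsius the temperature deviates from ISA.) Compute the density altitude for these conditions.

Pressure altitude = 340 + (29.92 − 29.56) × 1000 = 340 + (+360) = 700 ft.
ISA temperature at 700 ft = 15 − 2 × (700/1000) = 13.6°C.
ISA deviation = -5 − 13.6 = -18.6°C.
Density altitude = 700 + 120 × (-18.6) = -1532 ft.

-1532 ft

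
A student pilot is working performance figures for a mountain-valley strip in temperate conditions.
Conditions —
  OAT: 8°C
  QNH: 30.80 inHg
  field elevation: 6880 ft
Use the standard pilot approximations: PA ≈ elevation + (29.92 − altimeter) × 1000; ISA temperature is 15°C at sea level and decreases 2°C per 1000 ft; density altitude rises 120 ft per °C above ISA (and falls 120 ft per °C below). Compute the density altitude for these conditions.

6600 ft

Pressure altitude = 6880 + (29.92 − 30.80) × 1000 = 6880 + (-880) = 6000 ft.
ISA temperature at 6000 ft = 15 − 2 × (6000/1000) = 3°C.
ISA deviation = 8 − 3 = +5°C.
Density altitude = 6000 + 120 × (5) = 6600 ft.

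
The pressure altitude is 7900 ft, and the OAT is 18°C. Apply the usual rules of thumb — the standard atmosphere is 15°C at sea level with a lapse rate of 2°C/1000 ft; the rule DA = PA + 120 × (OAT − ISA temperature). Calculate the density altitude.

10156 ft

ISA temperature at 7900 ft = 15 − 2 × (7900/1000) = -0.8°C.
ISA deviation = 18 − (-0.8) = +18.8°C.
Density altitude = 7900 + 120 × (18.8) = 7900 + (+2256) = 10156 ft.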